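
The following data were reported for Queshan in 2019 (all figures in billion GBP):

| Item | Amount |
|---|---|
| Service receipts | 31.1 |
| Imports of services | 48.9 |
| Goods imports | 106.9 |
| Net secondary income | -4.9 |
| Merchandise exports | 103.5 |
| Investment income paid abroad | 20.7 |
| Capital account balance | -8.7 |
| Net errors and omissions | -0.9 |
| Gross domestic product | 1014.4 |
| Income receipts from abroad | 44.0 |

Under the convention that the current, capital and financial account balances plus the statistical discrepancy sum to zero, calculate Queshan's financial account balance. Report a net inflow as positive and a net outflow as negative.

12.4

Goods balance = 103.5 - 106.9 = -3.4
Services balance = 31.1 - 48.9 = -17.8
Trade balance (goods + services) = -3.4 + (-17.8) = -21.2
Net primary income = 44.0 - 20.7 = 23.3
Net secondary income = -4.9
Current account = -21.2 + 23.3 + (-4.9) = -2.8
Financial account = -(-2.8 + (-8.7) + (-0.9)) = 12.4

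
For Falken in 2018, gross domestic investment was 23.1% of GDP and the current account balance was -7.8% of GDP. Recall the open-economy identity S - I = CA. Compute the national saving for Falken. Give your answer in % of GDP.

S - I = CA (net lending to the rest of the world).
S = I + CA = 23.1 + (-7.8) = 15.3

15.3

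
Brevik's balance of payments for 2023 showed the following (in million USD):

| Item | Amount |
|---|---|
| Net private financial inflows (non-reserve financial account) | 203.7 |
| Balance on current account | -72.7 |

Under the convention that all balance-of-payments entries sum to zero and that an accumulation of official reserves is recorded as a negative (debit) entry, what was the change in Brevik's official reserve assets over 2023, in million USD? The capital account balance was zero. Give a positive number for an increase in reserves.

131.0

Official reserve transactions balance = -((-72.7) + 203.7) = -131.0
An accumulation of reserves is recorded as a debit (negative entry), so the change in the stock of reserves is the negative of that balance.
Change in official reserves = -(-131.0) = 131.0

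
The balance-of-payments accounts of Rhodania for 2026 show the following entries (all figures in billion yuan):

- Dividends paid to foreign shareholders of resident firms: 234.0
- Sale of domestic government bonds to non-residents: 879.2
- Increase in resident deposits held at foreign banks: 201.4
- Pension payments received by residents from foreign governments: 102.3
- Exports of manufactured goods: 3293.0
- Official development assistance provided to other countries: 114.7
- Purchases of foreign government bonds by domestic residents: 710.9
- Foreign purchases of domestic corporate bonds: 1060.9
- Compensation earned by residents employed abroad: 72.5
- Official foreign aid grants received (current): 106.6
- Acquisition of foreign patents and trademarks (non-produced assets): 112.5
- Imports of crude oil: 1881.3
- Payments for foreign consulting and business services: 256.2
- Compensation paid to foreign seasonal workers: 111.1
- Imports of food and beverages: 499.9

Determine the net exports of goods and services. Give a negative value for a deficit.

655.6

Goods: 3293.0 - 1881.3 - 499.9 = 911.8
Services: -256.2
Trade balance = 911.8 + (-256.2) = 655.6
(Excluded from the trade balance — primary income: dividends paid to foreign shareholders of resident firms 234.0, compensation earned by residents employed abroad 72.5, compensation paid to foreign seasonal workers 111.1; financial account: sale of domestic government bonds to non-residents 879.2, increase in resident deposits held at foreign banks 201.4, purchases of foreign government bonds by domestic residents 710.9, foreign purchases of domestic corporate bonds 1060.9; secondary income: pension payments received by residents from foreign governments 102.3, official development assistance provided to other countries 114.7, official foreign aid grants received (current) 106.6; capital account: acquisition of foreign patents and trademarks (non-produced assets) 112.5.)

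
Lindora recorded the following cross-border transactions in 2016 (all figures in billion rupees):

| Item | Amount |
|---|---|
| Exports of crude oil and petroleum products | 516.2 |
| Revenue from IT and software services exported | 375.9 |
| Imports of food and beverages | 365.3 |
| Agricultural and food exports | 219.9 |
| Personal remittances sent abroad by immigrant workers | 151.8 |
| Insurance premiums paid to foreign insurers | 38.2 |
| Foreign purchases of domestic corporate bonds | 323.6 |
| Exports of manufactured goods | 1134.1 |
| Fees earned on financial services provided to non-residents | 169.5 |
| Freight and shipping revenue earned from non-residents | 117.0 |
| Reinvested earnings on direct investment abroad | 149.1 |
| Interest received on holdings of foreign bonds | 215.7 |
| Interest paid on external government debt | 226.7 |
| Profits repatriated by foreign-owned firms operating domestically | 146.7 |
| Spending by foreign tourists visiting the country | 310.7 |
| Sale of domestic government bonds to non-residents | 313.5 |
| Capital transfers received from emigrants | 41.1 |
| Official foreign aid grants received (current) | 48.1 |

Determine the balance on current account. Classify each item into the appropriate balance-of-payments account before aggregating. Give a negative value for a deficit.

Goods: -365.3 + 516.2 + 219.9 + 1134.1 = 1504.9
Services: 310.7 + 117.0 + 169.5 - 38.2 + 375.9 = 934.9
Primary income: -226.7 - 146.7 + 149.1 + 215.7 = -8.6
Secondary income: 48.1 - 151.8 = -103.7
Current account = 1504.9 + 934.9 + (-8.6) + (-103.7) = 2327.5
(Excluded from the current account — financial account: foreign purchases of domestic corporate bonds 323.6, sale of domestic government bonds to non-residents 313.5; capital account: capital transfers received from emigrants 41.1.)

2327.5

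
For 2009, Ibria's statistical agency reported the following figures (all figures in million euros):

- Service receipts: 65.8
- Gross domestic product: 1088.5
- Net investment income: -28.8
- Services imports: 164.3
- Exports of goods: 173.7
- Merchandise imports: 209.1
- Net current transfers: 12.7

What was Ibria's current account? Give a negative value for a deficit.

-150.0

Goods balance = 173.7 - 209.1 = -35.4
Services balance = 65.8 - 164.3 = -98.5
Trade balance (goods + services) = -35.4 + (-98.5) = -133.9
Net primary income = -28.8
Net secondary income = 12.7
Current account = -133.9 + (-28.8) + 12.7 = -150.0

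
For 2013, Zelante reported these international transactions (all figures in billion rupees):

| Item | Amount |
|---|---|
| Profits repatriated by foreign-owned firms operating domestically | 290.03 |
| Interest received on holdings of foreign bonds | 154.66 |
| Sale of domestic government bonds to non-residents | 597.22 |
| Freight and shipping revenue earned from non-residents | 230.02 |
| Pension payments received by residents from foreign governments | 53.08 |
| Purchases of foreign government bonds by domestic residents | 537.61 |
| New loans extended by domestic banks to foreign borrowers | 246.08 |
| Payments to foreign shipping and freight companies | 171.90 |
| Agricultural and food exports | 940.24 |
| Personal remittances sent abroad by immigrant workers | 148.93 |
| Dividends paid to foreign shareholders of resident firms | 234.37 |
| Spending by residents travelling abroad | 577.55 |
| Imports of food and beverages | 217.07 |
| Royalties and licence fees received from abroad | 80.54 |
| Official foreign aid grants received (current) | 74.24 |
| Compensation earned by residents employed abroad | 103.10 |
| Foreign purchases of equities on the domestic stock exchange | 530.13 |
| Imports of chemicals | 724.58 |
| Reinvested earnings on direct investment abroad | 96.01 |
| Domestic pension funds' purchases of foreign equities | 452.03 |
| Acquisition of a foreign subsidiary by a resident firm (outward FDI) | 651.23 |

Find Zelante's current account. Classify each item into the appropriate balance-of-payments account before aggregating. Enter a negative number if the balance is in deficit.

-632.54

Goods: -724.58 - 217.07 + 940.24 = -1.41
Services: 80.54 - 171.90 + 230.02 - 577.55 = -438.89
Primary income: -290.03 + 103.10 + 154.66 - 234.37 + 96.01 = -170.63
Secondary income: 53.08 - 148.93 + 74.24 = -21.61
Current account = (-1.41) + (-438.89) + (-170.63) + (-21.61) = -632.54
(Excluded from the current account — financial account: sale of domestic government bonds to non-residents 597.22, purchases of foreign government bonds by domestic residents 537.61, new loans extended by domestic banks to foreign borrowers 246.08, foreign purchases of equities on the domestic stock exchange 530.13, domestic pension funds' purchases of foreign equities 452.03, acquisition of a foreign subsidiary by a resident firm (outward FDI) 651.23.)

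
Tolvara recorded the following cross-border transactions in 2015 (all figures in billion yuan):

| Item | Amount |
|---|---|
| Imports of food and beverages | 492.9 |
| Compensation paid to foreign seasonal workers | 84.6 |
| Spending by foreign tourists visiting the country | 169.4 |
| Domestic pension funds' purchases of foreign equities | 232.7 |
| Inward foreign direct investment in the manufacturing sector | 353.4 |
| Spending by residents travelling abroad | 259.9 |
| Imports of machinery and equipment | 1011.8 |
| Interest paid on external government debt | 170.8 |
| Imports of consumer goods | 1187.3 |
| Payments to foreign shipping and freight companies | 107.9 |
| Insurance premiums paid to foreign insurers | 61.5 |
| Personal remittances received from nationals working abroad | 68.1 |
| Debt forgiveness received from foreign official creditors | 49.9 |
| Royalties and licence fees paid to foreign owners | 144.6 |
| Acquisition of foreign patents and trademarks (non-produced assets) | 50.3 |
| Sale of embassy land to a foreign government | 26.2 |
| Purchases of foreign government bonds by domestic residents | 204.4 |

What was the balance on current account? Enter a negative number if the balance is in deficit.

Goods: -1011.8 - 492.9 - 1187.3 = -2692.0
Services: 169.4 - 107.9 - 144.6 - 61.5 - 259.9 = -404.5
Primary income: -170.8 - 84.6 = -255.4
Secondary income: 68.1
Current account = (-2692.0) + (-404.5) + (-255.4) + 68.1 = -3283.8
(Excluded from the current account — financial account: domestic pension funds' purchases of foreign equities 232.7, inward foreign direct investment in the manufacturing sector 353.4, purchases of foreign government bonds by domestic residents 204.4; capital account: debt forgiveness received from foreign official creditors 49.9, acquisition of foreign patents and trademarks (non-produced assets) 50.3, sale of embassy land to a foreign government 26.2.)

-3283.8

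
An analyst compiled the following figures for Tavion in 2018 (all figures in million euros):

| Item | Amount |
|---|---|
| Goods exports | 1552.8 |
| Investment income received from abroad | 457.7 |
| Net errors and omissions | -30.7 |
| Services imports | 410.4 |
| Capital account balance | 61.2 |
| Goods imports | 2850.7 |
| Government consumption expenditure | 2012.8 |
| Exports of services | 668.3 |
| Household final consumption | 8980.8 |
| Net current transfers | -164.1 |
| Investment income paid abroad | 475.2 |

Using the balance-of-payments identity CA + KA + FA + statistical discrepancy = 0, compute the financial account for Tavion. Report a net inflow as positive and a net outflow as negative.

Goods balance = 1552.8 - 2850.7 = -1297.9
Services balance = 668.3 - 410.4 = 257.9
Trade balance (goods + services) = -1297.9 + 257.9 = -1040.0
Net primary income = 457.7 - 475.2 = -17.5
Net secondary income = -164.1
Current account = -1040.0 + (-17.5) + (-164.1) = -1221.6
Financial account = -(-1221.6 + 61.2 + (-30.7)) = 1191.1

1191.1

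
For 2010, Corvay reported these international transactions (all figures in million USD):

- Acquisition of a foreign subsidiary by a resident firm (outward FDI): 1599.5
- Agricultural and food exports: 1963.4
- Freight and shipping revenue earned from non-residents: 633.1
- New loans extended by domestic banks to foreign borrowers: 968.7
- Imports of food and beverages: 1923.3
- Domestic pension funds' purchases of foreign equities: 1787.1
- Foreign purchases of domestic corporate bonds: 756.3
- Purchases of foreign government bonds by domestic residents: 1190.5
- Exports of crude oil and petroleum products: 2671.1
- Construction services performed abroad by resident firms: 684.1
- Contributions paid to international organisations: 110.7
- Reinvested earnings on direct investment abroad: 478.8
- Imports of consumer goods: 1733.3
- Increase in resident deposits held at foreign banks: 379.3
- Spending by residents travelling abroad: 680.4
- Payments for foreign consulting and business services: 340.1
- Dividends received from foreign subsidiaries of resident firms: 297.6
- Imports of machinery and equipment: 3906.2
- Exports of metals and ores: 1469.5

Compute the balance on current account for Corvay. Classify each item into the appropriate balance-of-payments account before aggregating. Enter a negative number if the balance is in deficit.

Goods: -3906.2 - 1733.3 - 1923.3 + 2671.1 + 1963.4 + 1469.5 = -1458.8
Services: 684.1 + 633.1 - 340.1 - 680.4 = 296.7
Primary income: 297.6 + 478.8 = 776.4
Secondary income: -110.7
Current account = (-1458.8) + 296.7 + 776.4 + (-110.7) = -496.4
(Excluded from the current account — financial account: acquisition of a foreign subsidiary by a resident firm (outward FDI) 1599.5, new loans extended by domestic banks to foreign borrowers 968.7, domestic pension funds' purchases of foreign equities 1787.1, foreign purchases of domestic corporate bonds 756.3, purchases of foreign government bonds by domestic residents 1190.5, increase in resident deposits held at foreign banks 379.3.)

-496.4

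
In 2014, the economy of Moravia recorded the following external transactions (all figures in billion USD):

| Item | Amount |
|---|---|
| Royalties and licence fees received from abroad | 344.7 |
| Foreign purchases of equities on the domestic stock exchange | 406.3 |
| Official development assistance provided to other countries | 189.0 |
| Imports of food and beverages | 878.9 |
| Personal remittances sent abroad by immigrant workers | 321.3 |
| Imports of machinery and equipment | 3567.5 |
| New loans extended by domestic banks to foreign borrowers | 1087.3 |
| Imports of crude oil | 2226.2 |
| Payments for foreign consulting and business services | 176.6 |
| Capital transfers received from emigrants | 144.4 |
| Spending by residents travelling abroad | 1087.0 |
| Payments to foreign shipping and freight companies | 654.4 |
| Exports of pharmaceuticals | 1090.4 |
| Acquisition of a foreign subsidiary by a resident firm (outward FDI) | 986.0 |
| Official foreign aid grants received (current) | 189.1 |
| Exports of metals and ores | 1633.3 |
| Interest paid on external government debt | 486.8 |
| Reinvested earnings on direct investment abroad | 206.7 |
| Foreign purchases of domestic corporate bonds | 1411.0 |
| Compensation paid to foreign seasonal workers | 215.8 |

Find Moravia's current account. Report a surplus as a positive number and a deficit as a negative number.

-6339.3

Goods: -3567.5 - 2226.2 - 878.9 + 1090.4 + 1633.3 = -3948.9
Services: -1087.0 - 176.6 + 344.7 - 654.4 = -1573.3
Primary income: -215.8 + 206.7 - 486.8 = -495.9
Secondary income: 189.1 - 189.0 - 321.3 = -321.2
Current account = (-3948.9) + (-1573.3) + (-495.9) + (-321.2) = -6339.3
(Excluded from the current account — financial account: foreign purchases of equities on the domestic stock exchange 406.3, new loans extended by domestic banks to foreign borrowers 1087.3, acquisition of a foreign subsidiary by a resident firm (outward FDI) 986.0, foreign purchases of domestic corporate bonds 1411.0; capital account: capital transfers received from emigrants 144.4.)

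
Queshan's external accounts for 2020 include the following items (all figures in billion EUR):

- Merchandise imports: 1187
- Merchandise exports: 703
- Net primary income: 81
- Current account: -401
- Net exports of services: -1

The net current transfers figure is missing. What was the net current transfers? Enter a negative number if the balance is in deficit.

3

Current account = goods balance + services balance + net primary income + net secondary income
Sum of the known components = -404
Net current transfers = CA - (known components) = -401 - (-404) = 3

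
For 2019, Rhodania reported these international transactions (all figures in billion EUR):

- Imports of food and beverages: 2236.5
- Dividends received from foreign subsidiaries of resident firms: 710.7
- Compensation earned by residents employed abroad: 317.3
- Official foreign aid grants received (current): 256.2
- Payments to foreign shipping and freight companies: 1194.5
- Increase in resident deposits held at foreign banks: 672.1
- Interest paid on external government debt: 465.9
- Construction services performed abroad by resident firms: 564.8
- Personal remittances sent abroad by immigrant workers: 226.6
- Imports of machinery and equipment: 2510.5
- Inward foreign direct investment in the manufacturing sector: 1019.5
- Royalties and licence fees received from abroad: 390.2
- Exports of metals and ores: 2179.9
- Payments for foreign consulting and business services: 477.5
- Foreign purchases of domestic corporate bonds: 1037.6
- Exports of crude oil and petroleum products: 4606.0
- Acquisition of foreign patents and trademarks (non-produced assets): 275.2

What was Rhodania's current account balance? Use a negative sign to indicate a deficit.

1913.6

Goods: -2510.5 - 2236.5 + 2179.9 + 4606.0 = 2038.9
Services: -1194.5 + 564.8 - 477.5 + 390.2 = -717.0
Primary income: 710.7 - 465.9 + 317.3 = 562.1
Secondary income: 256.2 - 226.6 = 29.6
Current account = 2038.9 + (-717.0) + 562.1 + 29.6 = 1913.6
(Excluded from the current account — financial account: increase in resident deposits held at foreign banks 672.1, inward foreign direct investment in the manufacturing sector 1019.5, foreign purchases of domestic corporate bonds 1037.6; capital account: acquisition of foreign patents and trademarks (non-produced assets) 275.2.)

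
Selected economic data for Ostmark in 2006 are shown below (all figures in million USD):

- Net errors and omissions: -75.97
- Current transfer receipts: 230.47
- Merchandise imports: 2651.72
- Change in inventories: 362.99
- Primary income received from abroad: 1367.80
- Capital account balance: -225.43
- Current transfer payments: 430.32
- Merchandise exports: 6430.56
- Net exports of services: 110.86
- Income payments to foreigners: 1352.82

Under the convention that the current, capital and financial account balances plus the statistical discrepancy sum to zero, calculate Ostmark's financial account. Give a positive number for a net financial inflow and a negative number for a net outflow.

Goods balance = 6430.56 - 2651.72 = 3778.84
Services balance = 110.86
Trade balance (goods + services) = 3778.84 + 110.86 = 3889.70
Net primary income = 1367.80 - 1352.82 = 14.98
Net secondary income = 230.47 - 430.32 = -199.85
Current account = 3889.70 + 14.98 + (-199.85) = 3704.83
Financial account = -(3704.83 + (-225.43) + (-75.97)) = -3403.43

-3403.43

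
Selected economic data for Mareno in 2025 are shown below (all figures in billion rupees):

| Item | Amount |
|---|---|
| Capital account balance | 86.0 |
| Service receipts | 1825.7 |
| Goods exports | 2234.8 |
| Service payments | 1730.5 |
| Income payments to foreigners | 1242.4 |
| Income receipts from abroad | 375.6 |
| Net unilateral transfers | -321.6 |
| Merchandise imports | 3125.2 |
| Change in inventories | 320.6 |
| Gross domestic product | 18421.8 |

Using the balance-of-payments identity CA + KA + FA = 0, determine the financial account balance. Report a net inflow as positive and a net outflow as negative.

1897.6

Goods balance = 2234.8 - 3125.2 = -890.4
Services balance = 1825.7 - 1730.5 = 95.2
Trade balance (goods + services) = -890.4 + 95.2 = -795.2
Net primary income = 375.6 - 1242.4 = -866.8
Net secondary income = -321.6
Current account = -795.2 + (-866.8) + (-321.6) = -1983.6
Financial account = -(-1983.6 + 86.0) = 1897.6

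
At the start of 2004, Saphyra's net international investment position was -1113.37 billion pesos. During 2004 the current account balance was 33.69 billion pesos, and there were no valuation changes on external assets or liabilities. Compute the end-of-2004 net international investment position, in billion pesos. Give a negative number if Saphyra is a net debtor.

-1079.68

With no valuation effects, change in NIIP = current account = 33.69
End-of-year NIIP = -1113.37 + 33.69 = -1079.68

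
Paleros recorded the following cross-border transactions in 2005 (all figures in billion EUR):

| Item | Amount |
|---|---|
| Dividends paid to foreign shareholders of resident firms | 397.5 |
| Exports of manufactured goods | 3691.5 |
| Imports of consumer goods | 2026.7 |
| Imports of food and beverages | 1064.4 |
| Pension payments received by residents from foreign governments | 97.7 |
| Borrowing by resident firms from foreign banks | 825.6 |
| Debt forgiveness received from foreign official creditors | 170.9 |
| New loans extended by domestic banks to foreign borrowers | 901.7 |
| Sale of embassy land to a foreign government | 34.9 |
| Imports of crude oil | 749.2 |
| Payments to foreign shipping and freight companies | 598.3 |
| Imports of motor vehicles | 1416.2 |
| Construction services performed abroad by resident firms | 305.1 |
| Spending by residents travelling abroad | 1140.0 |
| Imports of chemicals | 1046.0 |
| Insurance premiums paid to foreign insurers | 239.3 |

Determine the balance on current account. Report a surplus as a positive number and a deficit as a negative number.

Goods: -1064.4 - 749.2 - 1046.0 - 1416.2 + 3691.5 - 2026.7 = -2611.0
Services: -239.3 - 598.3 + 305.1 - 1140.0 = -1672.5
Primary income: -397.5
Secondary income: 97.7
Current account = (-2611.0) + (-1672.5) + (-397.5) + 97.7 = -4583.3
(Excluded from the current account — financial account: borrowing by resident firms from foreign banks 825.6, new loans extended by domestic banks to foreign borrowers 901.7; capital account: debt forgiveness received from foreign official creditors 170.9, sale of embassy land to a foreign government 34.9.)

-4583.3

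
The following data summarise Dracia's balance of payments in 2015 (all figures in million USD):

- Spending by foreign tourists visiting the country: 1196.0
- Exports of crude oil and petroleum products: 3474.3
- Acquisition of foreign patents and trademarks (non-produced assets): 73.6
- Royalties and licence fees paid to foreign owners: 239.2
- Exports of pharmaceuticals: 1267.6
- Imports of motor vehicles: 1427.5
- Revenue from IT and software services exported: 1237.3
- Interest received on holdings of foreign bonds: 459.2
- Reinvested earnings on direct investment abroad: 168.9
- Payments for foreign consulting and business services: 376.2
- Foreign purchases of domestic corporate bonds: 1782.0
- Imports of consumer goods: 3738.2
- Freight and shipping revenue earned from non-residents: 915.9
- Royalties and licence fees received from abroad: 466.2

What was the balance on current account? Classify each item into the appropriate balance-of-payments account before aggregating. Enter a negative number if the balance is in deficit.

Goods: -3738.2 + 3474.3 - 1427.5 + 1267.6 = -423.8
Services: 1196.0 - 376.2 + 466.2 + 1237.3 - 239.2 + 915.9 = 3200.0
Primary income: 168.9 + 459.2 = 628.1
Current account = (-423.8) + 3200.0 + 628.1 = 3404.3
(Excluded from the current account — capital account: acquisition of foreign patents and trademarks (non-produced assets) 73.6; financial account: foreign purchases of domestic corporate bonds 1782.0.)

3404.3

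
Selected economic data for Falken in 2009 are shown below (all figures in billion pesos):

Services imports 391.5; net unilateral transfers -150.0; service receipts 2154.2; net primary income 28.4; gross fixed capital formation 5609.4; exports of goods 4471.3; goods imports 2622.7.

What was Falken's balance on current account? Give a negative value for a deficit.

Goods balance = 4471.3 - 2622.7 = 1848.6
Services balance = 2154.2 - 391.5 = 1762.7
Trade balance (goods + services) = 1848.6 + 1762.7 = 3611.3
Net primary income = 28.4
Net secondary income = -150.0
Current account = 3611.3 + 28.4 + (-150.0) = 3489.7

3489.7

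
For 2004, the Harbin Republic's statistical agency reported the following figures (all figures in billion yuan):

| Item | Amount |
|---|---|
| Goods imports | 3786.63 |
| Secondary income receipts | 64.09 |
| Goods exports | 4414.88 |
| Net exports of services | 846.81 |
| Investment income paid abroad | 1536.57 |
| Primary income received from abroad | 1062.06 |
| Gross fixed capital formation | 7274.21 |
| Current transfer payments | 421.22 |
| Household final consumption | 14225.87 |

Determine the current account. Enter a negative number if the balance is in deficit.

643.42

Goods balance = 4414.88 - 3786.63 = 628.25
Services balance = 846.81
Trade balance (goods + services) = 628.25 + 846.81 = 1475.06
Net primary income = 1062.06 - 1536.57 = -474.51
Net secondary income = 64.09 - 421.22 = -357.13
Current account = 1475.06 + (-474.51) + (-357.13) = 643.42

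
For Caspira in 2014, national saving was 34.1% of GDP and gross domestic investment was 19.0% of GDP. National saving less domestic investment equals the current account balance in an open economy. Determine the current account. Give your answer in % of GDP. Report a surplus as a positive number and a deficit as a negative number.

CA = S - I = 34.1 - 19.0 = 15.1

15.1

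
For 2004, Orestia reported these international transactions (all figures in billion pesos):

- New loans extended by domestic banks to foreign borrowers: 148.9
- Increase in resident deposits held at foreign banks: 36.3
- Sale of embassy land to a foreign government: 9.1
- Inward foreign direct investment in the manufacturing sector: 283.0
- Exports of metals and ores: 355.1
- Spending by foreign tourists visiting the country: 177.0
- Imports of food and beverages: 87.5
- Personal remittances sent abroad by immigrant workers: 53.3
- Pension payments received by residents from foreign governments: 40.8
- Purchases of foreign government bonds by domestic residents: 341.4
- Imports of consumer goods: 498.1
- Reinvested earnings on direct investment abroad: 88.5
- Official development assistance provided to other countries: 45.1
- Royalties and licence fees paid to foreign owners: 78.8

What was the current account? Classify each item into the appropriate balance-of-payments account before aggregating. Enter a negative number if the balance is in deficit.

Goods: 355.1 - 498.1 - 87.5 = -230.5
Services: -78.8 + 177.0 = 98.2
Primary income: 88.5
Secondary income: -45.1 + 40.8 - 53.3 = -57.6
Current account = (-230.5) + 98.2 + 88.5 + (-57.6) = -101.4
(Excluded from the current account — financial account: new loans extended by domestic banks to foreign borrowers 148.9, increase in resident deposits held at foreign banks 36.3, inward foreign direct investment in the manufacturing sector 283.0, purchases of foreign government bonds by domestic residents 341.4; capital account: sale of embassy land to a foreign government 9.1.)

-101.4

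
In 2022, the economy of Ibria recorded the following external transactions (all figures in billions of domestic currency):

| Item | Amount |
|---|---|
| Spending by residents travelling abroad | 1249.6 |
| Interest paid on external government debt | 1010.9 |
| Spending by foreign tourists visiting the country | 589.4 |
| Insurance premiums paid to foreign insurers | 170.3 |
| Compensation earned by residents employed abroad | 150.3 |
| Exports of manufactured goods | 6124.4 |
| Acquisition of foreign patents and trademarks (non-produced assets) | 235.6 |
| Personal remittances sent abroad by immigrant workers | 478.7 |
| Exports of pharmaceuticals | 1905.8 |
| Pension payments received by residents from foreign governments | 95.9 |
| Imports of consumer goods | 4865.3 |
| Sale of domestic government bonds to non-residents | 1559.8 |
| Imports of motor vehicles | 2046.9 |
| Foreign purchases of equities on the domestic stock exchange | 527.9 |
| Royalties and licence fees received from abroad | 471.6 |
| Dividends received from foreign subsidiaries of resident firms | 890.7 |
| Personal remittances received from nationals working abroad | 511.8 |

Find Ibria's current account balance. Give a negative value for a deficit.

918.2

Goods: 1905.8 - 4865.3 + 6124.4 - 2046.9 = 1118.0
Services: -1249.6 + 471.6 - 170.3 + 589.4 = -358.9
Primary income: 890.7 + 150.3 - 1010.9 = 30.1
Secondary income: 511.8 - 478.7 + 95.9 = 129.0
Current account = 1118.0 + (-358.9) + 30.1 + 129.0 = 918.2
(Excluded from the current account — capital account: acquisition of foreign patents and trademarks (non-produced assets) 235.6; financial account: sale of domestic government bonds to non-residents 1559.8, foreign purchases of equities on the domestic stock exchange 527.9.)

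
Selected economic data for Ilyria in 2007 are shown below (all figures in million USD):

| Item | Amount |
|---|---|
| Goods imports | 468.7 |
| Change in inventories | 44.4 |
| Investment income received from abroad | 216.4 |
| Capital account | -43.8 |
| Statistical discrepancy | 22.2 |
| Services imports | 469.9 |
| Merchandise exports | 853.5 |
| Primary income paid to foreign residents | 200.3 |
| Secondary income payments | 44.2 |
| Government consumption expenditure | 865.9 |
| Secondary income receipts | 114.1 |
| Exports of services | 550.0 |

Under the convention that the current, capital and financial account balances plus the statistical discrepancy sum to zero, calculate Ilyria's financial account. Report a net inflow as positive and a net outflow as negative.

-529.3

Goods balance = 853.5 - 468.7 = 384.8
Services balance = 550.0 - 469.9 = 80.1
Trade balance (goods + services) = 384.8 + 80.1 = 464.9
Net primary income = 216.4 - 200.3 = 16.1
Net secondary income = 114.1 - 44.2 = 69.9
Current account = 464.9 + 16.1 + 69.9 = 550.9
Financial account = -(550.9 + (-43.8) + 22.2) = -529.3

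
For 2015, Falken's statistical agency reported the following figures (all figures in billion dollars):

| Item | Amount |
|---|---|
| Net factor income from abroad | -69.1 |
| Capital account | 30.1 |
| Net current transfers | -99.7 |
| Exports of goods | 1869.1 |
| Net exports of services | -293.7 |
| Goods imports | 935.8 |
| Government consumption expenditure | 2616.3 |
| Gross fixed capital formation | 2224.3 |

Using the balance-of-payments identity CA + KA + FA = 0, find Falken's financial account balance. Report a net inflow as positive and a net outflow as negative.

Goods balance = 1869.1 - 935.8 = 933.3
Services balance = -293.7
Trade balance (goods + services) = 933.3 + (-293.7) = 639.6
Net primary income = -69.1
Net secondary income = -99.7
Current account = 639.6 + (-69.1) + (-99.7) = 470.8
Financial account = -(470.8 + 30.1) = -500.9

-500.9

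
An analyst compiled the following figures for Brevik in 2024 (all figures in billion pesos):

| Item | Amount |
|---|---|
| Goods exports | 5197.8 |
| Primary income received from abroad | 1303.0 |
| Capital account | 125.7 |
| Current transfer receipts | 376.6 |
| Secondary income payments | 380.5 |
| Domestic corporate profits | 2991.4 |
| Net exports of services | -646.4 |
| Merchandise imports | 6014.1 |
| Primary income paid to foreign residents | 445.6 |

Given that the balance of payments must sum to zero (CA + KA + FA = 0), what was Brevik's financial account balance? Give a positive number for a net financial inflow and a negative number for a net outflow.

Goods balance = 5197.8 - 6014.1 = -816.3
Services balance = -646.4
Trade balance (goods + services) = -816.3 + (-646.4) = -1462.7
Net primary income = 1303.0 - 445.6 = 857.4
Net secondary income = 376.6 - 380.5 = -3.9
Current account = -1462.7 + 857.4 + (-3.9) = -609.2
Financial account = -(-609.2 + 125.7) = 483.5

483.5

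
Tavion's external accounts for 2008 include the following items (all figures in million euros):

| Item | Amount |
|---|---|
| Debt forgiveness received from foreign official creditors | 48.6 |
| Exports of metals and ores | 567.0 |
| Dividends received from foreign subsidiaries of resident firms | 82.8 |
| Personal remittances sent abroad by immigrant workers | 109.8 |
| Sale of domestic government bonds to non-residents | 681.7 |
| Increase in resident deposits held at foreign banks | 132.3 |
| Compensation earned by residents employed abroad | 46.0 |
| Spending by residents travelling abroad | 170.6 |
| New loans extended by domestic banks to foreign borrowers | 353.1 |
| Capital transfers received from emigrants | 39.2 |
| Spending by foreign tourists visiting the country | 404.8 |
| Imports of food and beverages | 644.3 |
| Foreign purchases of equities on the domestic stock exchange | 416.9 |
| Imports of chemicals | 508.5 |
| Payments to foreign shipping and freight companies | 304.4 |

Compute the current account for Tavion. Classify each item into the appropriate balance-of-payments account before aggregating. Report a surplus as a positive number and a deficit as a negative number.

-637.0

Goods: -508.5 - 644.3 + 567.0 = -585.8
Services: -304.4 - 170.6 + 404.8 = -70.2
Primary income: 46.0 + 82.8 = 128.8
Secondary income: -109.8
Current account = (-585.8) + (-70.2) + 128.8 + (-109.8) = -637.0
(Excluded from the current account — capital account: debt forgiveness received from foreign official creditors 48.6, capital transfers received from emigrants 39.2; financial account: sale of domestic government bonds to non-residents 681.7, increase in resident deposits held at foreign banks 132.3, new loans extended by domestic banks to foreign borrowers 353.1, foreign purchases of equities on the domestic stock exchange 416.9.)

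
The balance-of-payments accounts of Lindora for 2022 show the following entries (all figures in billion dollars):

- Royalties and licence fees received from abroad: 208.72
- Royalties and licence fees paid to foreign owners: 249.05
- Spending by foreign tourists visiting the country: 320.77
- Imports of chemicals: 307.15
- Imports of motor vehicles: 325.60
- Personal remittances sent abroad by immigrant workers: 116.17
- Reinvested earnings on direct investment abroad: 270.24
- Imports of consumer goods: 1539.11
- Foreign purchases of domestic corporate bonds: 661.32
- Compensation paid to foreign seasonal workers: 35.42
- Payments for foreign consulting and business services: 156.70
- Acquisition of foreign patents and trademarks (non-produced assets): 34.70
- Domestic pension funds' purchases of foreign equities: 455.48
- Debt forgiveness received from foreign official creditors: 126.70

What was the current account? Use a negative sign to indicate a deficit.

-1929.47

Goods: -325.60 - 307.15 - 1539.11 = -2171.86
Services: -249.05 + 320.77 + 208.72 - 156.70 = 123.74
Primary income: -35.42 + 270.24 = 234.82
Secondary income: -116.17
Current account = (-2171.86) + 123.74 + 234.82 + (-116.17) = -1929.47
(Excluded from the current account — financial account: foreign purchases of domestic corporate bonds 661.32, domestic pension funds' purchases of foreign equities 455.48; capital account: acquisition of foreign patents and trademarks (non-produced assets) 34.70, debt forgiveness received from foreign official creditors 126.70.)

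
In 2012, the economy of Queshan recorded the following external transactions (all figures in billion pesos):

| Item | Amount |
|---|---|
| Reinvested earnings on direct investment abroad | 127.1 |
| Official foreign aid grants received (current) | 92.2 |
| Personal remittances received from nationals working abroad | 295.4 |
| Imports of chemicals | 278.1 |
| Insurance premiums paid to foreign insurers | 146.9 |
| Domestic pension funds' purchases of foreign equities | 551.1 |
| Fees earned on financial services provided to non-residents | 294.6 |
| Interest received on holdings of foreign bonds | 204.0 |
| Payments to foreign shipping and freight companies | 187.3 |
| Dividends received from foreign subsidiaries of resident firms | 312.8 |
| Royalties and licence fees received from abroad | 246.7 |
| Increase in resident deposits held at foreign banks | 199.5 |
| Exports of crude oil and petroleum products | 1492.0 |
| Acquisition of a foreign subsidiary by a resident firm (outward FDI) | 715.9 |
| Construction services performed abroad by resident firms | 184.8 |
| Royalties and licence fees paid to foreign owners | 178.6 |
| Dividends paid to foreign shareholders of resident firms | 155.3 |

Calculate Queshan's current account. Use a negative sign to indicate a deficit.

Goods: -278.1 + 1492.0 = 1213.9
Services: -187.3 + 246.7 - 146.9 - 178.6 + 184.8 + 294.6 = 213.3
Primary income: 127.1 - 155.3 + 204.0 + 312.8 = 488.6
Secondary income: 295.4 + 92.2 = 387.6
Current account = 1213.9 + 213.3 + 488.6 + 387.6 = 2303.4
(Excluded from the current account — financial account: domestic pension funds' purchases of foreign equities 551.1, increase in resident deposits held at foreign banks 199.5, acquisition of a foreign subsidiary by a resident firm (outward FDI) 715.9.)

2303.4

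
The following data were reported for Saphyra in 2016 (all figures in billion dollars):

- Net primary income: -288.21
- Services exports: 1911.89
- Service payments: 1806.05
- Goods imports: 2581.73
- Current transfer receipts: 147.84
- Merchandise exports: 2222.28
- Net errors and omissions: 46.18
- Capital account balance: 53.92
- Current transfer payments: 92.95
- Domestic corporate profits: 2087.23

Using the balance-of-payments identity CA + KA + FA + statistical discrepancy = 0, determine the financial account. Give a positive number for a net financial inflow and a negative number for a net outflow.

386.83

Goods balance = 2222.28 - 2581.73 = -359.45
Services balance = 1911.89 - 1806.05 = 105.84
Trade balance (goods + services) = -359.45 + 105.84 = -253.61
Net primary income = -288.21
Net secondary income = 147.84 - 92.95 = 54.89
Current account = -253.61 + (-288.21) + 54.89 = -486.93
Financial account = -(-486.93 + 53.92 + 46.18) = 386.83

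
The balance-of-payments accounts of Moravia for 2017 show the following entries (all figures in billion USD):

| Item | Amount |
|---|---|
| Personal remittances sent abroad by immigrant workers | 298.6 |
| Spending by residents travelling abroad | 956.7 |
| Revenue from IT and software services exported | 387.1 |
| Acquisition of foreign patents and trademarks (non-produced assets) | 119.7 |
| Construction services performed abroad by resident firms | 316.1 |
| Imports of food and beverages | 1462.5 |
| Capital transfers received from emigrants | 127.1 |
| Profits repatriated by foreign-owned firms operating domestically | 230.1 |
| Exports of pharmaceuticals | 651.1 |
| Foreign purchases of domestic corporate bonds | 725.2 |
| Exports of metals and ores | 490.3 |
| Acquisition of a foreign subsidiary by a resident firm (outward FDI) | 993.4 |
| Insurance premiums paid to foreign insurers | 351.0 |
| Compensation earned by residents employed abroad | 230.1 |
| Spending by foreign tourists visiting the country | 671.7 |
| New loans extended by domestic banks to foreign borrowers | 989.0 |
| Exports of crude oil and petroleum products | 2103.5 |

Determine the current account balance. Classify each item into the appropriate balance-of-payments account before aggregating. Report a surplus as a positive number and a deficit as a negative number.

Goods: 490.3 + 2103.5 + 651.1 - 1462.5 = 1782.4
Services: 316.1 - 956.7 + 387.1 - 351.0 + 671.7 = 67.2
Primary income: -230.1 + 230.1 = 0.0
Secondary income: -298.6
Current account = 1782.4 + 67.2 + 0.0 + (-298.6) = 1551.0
(Excluded from the current account — capital account: acquisition of foreign patents and trademarks (non-produced assets) 119.7, capital transfers received from emigrants 127.1; financial account: foreign purchases of domestic corporate bonds 725.2, acquisition of a foreign subsidiary by a resident firm (outward FDI) 993.4, new loans extended by domestic banks to foreign borrowers 989.0.)

1551.0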